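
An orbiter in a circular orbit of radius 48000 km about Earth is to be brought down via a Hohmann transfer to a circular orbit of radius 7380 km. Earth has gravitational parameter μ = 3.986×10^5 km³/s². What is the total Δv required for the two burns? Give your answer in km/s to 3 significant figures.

Transfer-ellipse semi-major axis a_t = (r₁ + r₂)/2 = (48000 + 7380)/2 = 27690 km.
Circular speed at r₁: v₁ = √(μ/r₁) = √(3.986×10^5/48000) = 2.882 km/s.
Transfer-orbit speed at r₁ (v² = μ(2/r − 1/a)): v_a = √[μ(2/r₁ − 1/a_t)] = 1.488 km/s.
First burn Δv₁ = |v_a − v₁| = 1.394 km/s.
At r₂, v₂ = √(μ/r₂) = 7.349 km/s.
Transfer-orbit speed at r₂: v_p = √[μ(2/r₂ − 1/a_t)] = 9.676 km/s.
Second burn Δv₂ = |v₂ − v_p| = 2.327 km/s.
Total Δv = Δv₁ + Δv₂ = 3.721 km/s.

Δv = 3.72 km/s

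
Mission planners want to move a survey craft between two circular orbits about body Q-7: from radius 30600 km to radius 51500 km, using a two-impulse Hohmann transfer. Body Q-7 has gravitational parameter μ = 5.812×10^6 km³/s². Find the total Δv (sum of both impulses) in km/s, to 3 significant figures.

Δv = 3.11 km/s

Semi-major axis of the transfer orbit: a_t = (30600 + 51500)/2 = 41050 km.
Circular speed at r₁: v₁ = √(μ/r₁) = √(5.812×10^6/30600) = 13.782 km/s.
On the transfer ellipse at r₁, v² = μ(2/r − 1/a) gives v_p = √[μ(2/r₁ − 1/a_t)] = 15.437 km/s.
First burn Δv₁ = |v_p − v₁| = 1.655 km/s.
At r₂, v₂ = √(μ/r₂) = 10.623 km/s.
Transfer-orbit speed at r₂: v_a = √[μ(2/r₂ − 1/a_t)] = 9.1720 km/s.
Second burn Δv₂ = |v₂ − v_a| = 1.451 km/s.
Total Δv = Δv₁ + Δv₂ = 3.106 km/s.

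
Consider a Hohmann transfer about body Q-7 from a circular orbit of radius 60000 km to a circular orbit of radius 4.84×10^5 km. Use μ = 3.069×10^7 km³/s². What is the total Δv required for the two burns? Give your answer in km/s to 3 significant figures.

Transfer-ellipse semi-major axis a_t = (r₁ + r₂)/2 = (60000 + 4.840×10^5)/2 = 2.720×10^5 km.
Circular speed at r₁: v₁ = √(μ/r₁) = √(3.069×10^7/60000) = 22.616 km/s.
On the transfer ellipse at r₁, vis-viva equation gives v_p = √[μ(2/r₁ − 1/a_t)] = 30.169 km/s.
First burn Δv₁ = |v_p − v₁| = 7.553 km/s.
At r₂, v₂ = √(μ/r₂) = 7.963 km/s.
Transfer-orbit speed at r₂: v_a = √[μ(2/r₂ − 1/a_t)] = 3.740 km/s.
Second burn Δv₂ = |v₂ − v_a| = 4.223 km/s.
Δv = Δv₁ + Δv₂ = 7.553 + 4.223 = 11.78 km/s.

Δv = 11.8 km/s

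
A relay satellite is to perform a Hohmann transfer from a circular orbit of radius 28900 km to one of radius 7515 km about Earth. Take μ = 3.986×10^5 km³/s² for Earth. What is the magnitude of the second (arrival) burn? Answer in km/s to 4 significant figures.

Transfer-ellipse semi-major axis a_t = (r₁ + r₂)/2 = (28900 + 7515)/2 = 18207.5 km.
On the circular orbit at r = 7515 km, v_c = √(μ/r) = 7.2829 km/s.
Transfer-orbit speed at the same r (vis-viva, a = a_t): v_t = √[μ(2/r − 1/a_t)] = 9.1755 km/s.
Δv₂ = |v_t − v_c| = |9.1755 − 7.2829| = 1.893 km/s.

Δv₂ = 1.893 km/s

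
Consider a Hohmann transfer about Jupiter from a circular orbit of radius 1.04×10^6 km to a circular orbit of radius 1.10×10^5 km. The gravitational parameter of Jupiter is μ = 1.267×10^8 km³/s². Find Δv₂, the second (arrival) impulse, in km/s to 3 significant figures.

Δv₂ = 11.7 km/s

Transfer-ellipse semi-major axis a_t = (r₁ + r₂)/2 = (1.040×10^6 + 1.100×10^5)/2 = 5.750×10^5 km.
Circular speed at r = 1.100×10^5 km: v_c = √(μ/r) = 33.94 km/s.
Transfer-orbit speed at the same r (vis-viva, a = a_t): v_t = √[μ(2/r − 1/a_t)] = 45.64 km/s.
Δv₂ = |v_t − v_c| = |45.64 − 33.94| = 11.70 km/s.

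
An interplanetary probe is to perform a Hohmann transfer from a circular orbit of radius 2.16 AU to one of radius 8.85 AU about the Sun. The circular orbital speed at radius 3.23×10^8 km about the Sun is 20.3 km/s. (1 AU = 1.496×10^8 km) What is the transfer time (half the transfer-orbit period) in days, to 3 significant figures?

From the circular-orbit relation v² = μ/r at r = 3.23×10^8 km: μ = v²r = (20.3)² × 3.23×10^8 = 1.33105×10^11 km³/s².
In km: r₁ = 2.16 × 1.496×10^8 = 3.23136×10^8 km; r₂ = 8.85 × 1.496×10^8 = 1.32396×10^9 km.
The Hohmann ellipse has a_t = (r₁ + r₂)/2 = 8.23548×10^8 km.
By Kepler's third law the transfer-orbit period is T = 2π√(a_t³/μ), so t = T/2 = 2.035×10^8 s.
Converting: 2.035×10^8 s ÷ 86400 s/day = 2360 days.

t = 2360 days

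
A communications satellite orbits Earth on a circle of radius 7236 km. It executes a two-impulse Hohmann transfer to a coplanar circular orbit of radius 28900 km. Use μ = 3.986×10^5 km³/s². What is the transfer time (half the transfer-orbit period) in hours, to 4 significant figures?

t = 3.357 hours

Semi-major axis of the transfer orbit: a_t = (7236 + 28900)/2 = 18068 km.
By Kepler's third law the transfer-orbit period is T = 2π√(a_t³/μ), so t = T/2 = 12085 s.
Converting: 12085 s ÷ 3600 s/hour = 3.357 hours.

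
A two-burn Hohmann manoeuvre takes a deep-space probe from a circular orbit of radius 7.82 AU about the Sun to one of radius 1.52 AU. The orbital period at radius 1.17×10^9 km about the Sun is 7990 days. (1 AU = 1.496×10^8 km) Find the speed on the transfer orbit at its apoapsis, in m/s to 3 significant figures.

v = 6080 m/s

From Kepler's third law T² = 4π²r³/μ at r = 1.17×10^9 km, T = 7990 days = 7990 × 86400 s = 6.90336×10^8 s: μ = 4π²r³/T² = 1.32677×10^11 km³/s².
In km: r₁ = 7.82 × 1.496×10^8 = 1.169872×10^9 km; r₂ = 1.52 × 1.496×10^8 = 2.27392×10^8 km.
Transfer-ellipse semi-major axis a_t = (r₁ + r₂)/2 = (1.169872×10^9 + 2.27392×10^8)/2 = 6.98632×10^8 km.
At apoapsis, r = 1.169872×10^9 km.
From the vis-viva equation, v = √[μ(2/r − 1/a_t)] = 6.076 km/s.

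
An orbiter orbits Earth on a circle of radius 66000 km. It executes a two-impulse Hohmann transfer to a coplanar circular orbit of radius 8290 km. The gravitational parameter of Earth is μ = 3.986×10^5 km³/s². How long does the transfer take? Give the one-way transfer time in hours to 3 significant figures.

t = 9.90 hours

The Hohmann ellipse has a_t = (r₁ + r₂)/2 = 37145 km.
Half the transfer-orbit period gives t = π√(a_t³/μ) = 35623 s.
Converting: 35623 s ÷ 3600 s/hour = 9.90 hours.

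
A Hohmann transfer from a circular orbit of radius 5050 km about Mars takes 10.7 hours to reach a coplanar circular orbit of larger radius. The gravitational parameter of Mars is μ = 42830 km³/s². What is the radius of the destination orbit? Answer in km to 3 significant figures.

Transfer time t = 10.7 hours = 38520 s, and t = π√(a_t³/μ).
So a_t = (μ t²/π²)^(1/3) = (42830 × (38520)² / π²)^(1/3) = 18604 km.
Since a_t = (r₁ + r₂)/2, r₂ = 2a_t − r₁ = 2×18604 − 5050 = 32158 km.

r₂ = 32200 km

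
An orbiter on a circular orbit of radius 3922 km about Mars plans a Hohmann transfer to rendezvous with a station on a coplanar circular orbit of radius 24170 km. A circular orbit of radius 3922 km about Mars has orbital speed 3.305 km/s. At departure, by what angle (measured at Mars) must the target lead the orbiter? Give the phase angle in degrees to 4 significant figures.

φ = 100.3°

From the circular-orbit relation v² = μ/r at r = 3922 km: μ = v²r = (3.305)² × 3922 = 42840.1 km³/s².
The Hohmann ellipse has a_t = (r₁ + r₂)/2 = 14046 km.
The half-period of the transfer ellipse is t = π√(a_t³/μ) = 25267 s.
Target angular speed ω₂ = √(μ/r₂³) = 5.5082×10^-5 rad/s.
Angle swept by the target during transfer: ω₂·t = 1.3918 rad = 79.74°.
Arrival is 180° from departure on the ellipse, so φ = 180° − 79.74° = 100.3°.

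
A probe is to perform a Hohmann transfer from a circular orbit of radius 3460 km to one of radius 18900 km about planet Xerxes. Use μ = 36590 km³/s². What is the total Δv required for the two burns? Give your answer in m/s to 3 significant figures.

Δv = 1590 m/s

The Hohmann ellipse has a_t = (r₁ + r₂)/2 = 11180 km.
Circular speed at r₁: v₁ = √(μ/r₁) = √(36590/3460) = 3.251945 km/s.
Transfer-orbit speed at r₁ (vis-viva): v_p = √[μ(2/r₁ − 1/a_t)] = 4.228177 km/s.
First burn Δv₁ = |v_p − v₁| = 0.97623 km/s.
At r₂, v₂ = √(μ/r₂) = 1.3914 km/s.
Transfer-orbit speed at r₂: v_a = √[μ(2/r₂ − 1/a_t)] = 0.77405 km/s.
Second burn Δv₂ = |v₂ − v_a| = 0.61735 km/s.
Total Δv = Δv₁ + Δv₂ = 1.594 km/s.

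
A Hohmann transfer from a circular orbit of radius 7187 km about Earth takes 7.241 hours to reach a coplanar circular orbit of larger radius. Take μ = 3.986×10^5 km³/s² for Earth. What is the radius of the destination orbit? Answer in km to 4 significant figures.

Transfer time t = 7.241 hours = 26067.6 s, and t = π√(a_t³/μ).
So a_t = (μ t²/π²)^(1/3) = (3.986×10^5 × (26067.6)² / π²)^(1/3) = 30163 km.
Since a_t = (r₁ + r₂)/2, r₂ = 2a_t − r₁ = 2×30163 − 7187 = 53139 km.

r₂ = 53140 km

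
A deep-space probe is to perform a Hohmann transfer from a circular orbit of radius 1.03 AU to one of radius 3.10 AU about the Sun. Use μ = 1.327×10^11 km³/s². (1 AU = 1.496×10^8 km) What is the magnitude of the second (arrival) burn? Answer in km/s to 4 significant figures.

Δv₂ = 4.969 km/s

In km: r₁ = 1.03 × 1.496×10^8 = 1.54088×10^8 km; r₂ = 3.10 × 1.496×10^8 = 4.6376×10^8 km.
Transfer-ellipse semi-major axis a_t = (r₁ + r₂)/2 = (1.54088×10^8 + 4.6376×10^8)/2 = 3.08924×10^8 km.
Circular speed at r = 4.6376×10^8 km: v_c = √(μ/r) = 16.916 km/s.
Transfer-orbit speed at the same r (vis-viva, a = a_t): v_t = √[μ(2/r − 1/a_t)] = 11.947 km/s.
Δv₂ = |v_t − v_c| = |11.947 − 16.916| = 4.969 km/s.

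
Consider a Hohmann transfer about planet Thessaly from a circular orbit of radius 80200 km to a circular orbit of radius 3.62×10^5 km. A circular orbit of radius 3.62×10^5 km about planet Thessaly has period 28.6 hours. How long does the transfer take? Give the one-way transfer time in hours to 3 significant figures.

t = 6.83 hours

From Kepler's third law T² = 4π²r³/μ at r = 3.62×10^5 km, T = 28.6 hours = 28.6 × 3600 s = 1.0296×10^5 s: μ = 4π²r³/T² = 1.76664×10^8 km³/s².
Semi-major axis of the transfer orbit: a_t = (80200 + 3.620×10^5)/2 = 2.211×10^5 km.
By Kepler's third law the transfer-orbit period is T = 2π√(a_t³/μ), so t = T/2 = 24573 s.
Converting: 24573 s ÷ 3600 s/hour = 6.83 hours.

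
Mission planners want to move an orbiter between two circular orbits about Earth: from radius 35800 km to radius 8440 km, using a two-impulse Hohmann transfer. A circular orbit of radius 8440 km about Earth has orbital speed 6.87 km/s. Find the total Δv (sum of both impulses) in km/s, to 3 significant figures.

Δv = 3.15 km/s

From the circular-orbit relation v² = μ/r at r = 8440 km: μ = v²r = (6.87)² × 8440 = 3.98342×10^5 km³/s².
Semi-major axis of the transfer orbit: a_t = (35800 + 8440)/2 = 22120 km.
At r₁ the circular-orbit speed is v₁ = √(μ/r₁) = 3.3357 km/s.
Transfer-orbit speed at r₁ (vis-viva equation): v_a = √[μ(2/r₁ − 1/a_t)] = 2.0605 km/s.
First burn Δv₁ = |v_a − v₁| = 1.275 km/s.
At r₂, v₂ = √(μ/r₂) = 6.870 km/s.
Transfer-orbit speed at r₂: v_p = √[μ(2/r₂ − 1/a_t)] = 8.740 km/s.
Second burn Δv₂ = |v₂ − v_p| = 1.870 km/s.
Total Δv = Δv₁ + Δv₂ = 3.145 km/s.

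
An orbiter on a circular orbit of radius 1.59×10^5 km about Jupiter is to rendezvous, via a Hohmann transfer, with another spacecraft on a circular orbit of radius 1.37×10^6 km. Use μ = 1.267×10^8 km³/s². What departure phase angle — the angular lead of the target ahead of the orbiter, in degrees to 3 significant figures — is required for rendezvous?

Transfer-ellipse semi-major axis a_t = (r₁ + r₂)/2 = (1.590×10^5 + 1.370×10^6)/2 = 7.645×10^5 km.
Transfer time t = π√(a_t³/μ) = 1.8656×10^5 s.
The target's mean motion on its circular orbit is ω₂ = √(μ/r₂³) = 7.0195×10^-6 rad/s.
Angle swept by the target during transfer: ω₂·t = 1.3096 rad = 75.03°.
The orbiter traverses 180° on the transfer ellipse, so the target must lead by 180° − 75.03° = 105°.

φ = 105°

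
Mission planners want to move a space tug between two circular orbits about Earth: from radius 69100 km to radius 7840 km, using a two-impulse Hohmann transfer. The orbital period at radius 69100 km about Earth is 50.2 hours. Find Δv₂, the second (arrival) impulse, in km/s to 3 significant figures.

From Kepler's third law T² = 4π²r³/μ at r = 69100 km, T = 50.2 hours = 50.2 × 3600 s = 1.8072×10^5 s: μ = 4π²r³/T² = 3.98824×10^5 km³/s².
The Hohmann ellipse has a_t = (r₁ + r₂)/2 = 38470 km.
On the circular orbit at r = 7840 km, v_c = √(μ/r) = 7.132 km/s.
Vis-viva on the transfer ellipse at r = 7840 km gives v_t = √[μ(2/r − 1/a_t)] = 9.559 km/s.
Δv₂ = |v_t − v_c| = |9.559 − 7.132| = 2.427 km/s.

Δv₂ = 2.43 km/s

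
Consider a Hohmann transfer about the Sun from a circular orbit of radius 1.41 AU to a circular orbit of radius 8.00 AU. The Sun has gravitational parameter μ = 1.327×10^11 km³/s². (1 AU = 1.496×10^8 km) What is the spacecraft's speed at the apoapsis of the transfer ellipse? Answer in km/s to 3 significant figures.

In km: r₁ = 1.41 × 1.496×10^8 = 2.10936×10^8 km; r₂ = 8.00 × 1.496×10^8 = 1.1968×10^9 km.
Transfer-ellipse semi-major axis a_t = (r₁ + r₂)/2 = (2.10936×10^8 + 1.1968×10^9)/2 = 7.03868×10^8 km.
At apoapsis, r = 1.1968×10^9 km.
Applying v² = μ(2/r − 1/a_t): v = 5.764 km/s.

v = 5.76 km/s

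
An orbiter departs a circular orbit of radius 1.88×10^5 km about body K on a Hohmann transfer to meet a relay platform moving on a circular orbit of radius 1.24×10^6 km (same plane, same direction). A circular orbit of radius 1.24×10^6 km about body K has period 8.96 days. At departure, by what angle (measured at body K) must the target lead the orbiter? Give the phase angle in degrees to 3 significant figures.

φ = 101°

From Kepler's third law T² = 4π²r³/μ at r = 1.24×10^6 km, T = 8.96 days = 8.96 × 86400 s = 7.74144×10^5 s: μ = 4π²r³/T² = 1.25598×10^8 km³/s².
The Hohmann ellipse has a_t = (r₁ + r₂)/2 = 7.140×10^5 km.
The half-period of the transfer ellipse is t = π√(a_t³/μ) = 1.69125×10^5 s.
Target angular speed ω₂ = √(μ/r₂³) = 8.11630×10^-6 rad/s.
Angle swept by the target during transfer: ω₂·t = 1.3727 rad = 78.65°.
Arrival is 180° from departure on the ellipse, so φ = 180° − 78.65° = 101°.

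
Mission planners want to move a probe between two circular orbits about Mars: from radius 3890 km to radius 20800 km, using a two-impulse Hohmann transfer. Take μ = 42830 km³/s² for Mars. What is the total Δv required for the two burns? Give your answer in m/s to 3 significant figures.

Δv = 1620 m/s

The Hohmann ellipse has a_t = (r₁ + r₂)/2 = 12345 km.
Circular speed at r₁: v₁ = √(μ/r₁) = √(42830/3890) = 3.3182 km/s.
Transfer-orbit speed at r₁ (vis-viva equation): v_p = √[μ(2/r₁ − 1/a_t)] = 4.3071 km/s.
First burn Δv₁ = |v_p − v₁| = 0.9889 km/s.
At r₂, v₂ = √(μ/r₂) = 1.435 km/s.
Transfer-orbit speed at r₂: v_a = √[μ(2/r₂ − 1/a_t)] = 0.8055 km/s.
Second burn Δv₂ = |v₂ − v_a| = 0.6295 km/s.
Total Δv = Δv₁ + Δv₂ = 1.618 km/s.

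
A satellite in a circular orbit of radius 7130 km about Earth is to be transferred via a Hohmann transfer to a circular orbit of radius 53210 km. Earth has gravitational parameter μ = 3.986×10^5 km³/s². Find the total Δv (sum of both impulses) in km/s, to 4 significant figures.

Δv = 3.859 km/s

The Hohmann ellipse has a_t = (r₁ + r₂)/2 = 30170 km.
Circular speed at r₁: v₁ = √(μ/r₁) = √(3.986×10^5/7130) = 7.477 km/s.
Transfer-orbit speed at r₁ (vis-viva): v_p = √[μ(2/r₁ − 1/a_t)] = 9.930 km/s.
First burn Δv₁ = |v_p − v₁| = 2.453 km/s.
At r₂, v₂ = √(μ/r₂) = 2.737 km/s.
Transfer-orbit speed at r₂: v_a = √[μ(2/r₂ − 1/a_t)] = 1.331 km/s.
Second burn Δv₂ = |v₂ − v_a| = 1.406 km/s.
Total Δv = Δv₁ + Δv₂ = 3.859 km/s.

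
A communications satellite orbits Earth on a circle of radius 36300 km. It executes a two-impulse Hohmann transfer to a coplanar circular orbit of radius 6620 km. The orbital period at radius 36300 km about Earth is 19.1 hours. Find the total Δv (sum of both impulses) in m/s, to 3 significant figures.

From Kepler's third law T² = 4π²r³/μ at r = 36300 km, T = 19.1 hours = 19.1 × 3600 s = 68760 s: μ = 4π²r³/T² = 3.99400×10^5 km³/s².
Semi-major axis of the transfer orbit: a_t = (36300 + 6620)/2 = 21460 km.
At r₁ the circular-orbit speed is v₁ = √(μ/r₁) = 3.31704 km/s.
On the transfer ellipse at r₁, vis-viva equation gives v_a = √[μ(2/r₁ − 1/a_t)] = 1.84232 km/s.
First burn Δv₁ = |v_a − v₁| = 1.47472 km/s.
At r₂, v₂ = √(μ/r₂) = 7.767387 km/s.
Transfer-orbit speed at r₂: v_p = √[μ(2/r₂ − 1/a_t)] = 10.10214 km/s.
Second burn Δv₂ = |v₂ − v_p| = 2.33475 km/s.
Total Δv = Δv₁ + Δv₂ = 3.809 km/s.

Δv = 3810 m/s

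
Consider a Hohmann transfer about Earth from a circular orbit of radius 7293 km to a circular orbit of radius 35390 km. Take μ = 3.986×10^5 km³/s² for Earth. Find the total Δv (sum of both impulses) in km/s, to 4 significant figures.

Transfer-ellipse semi-major axis a_t = (r₁ + r₂)/2 = (7293 + 35390)/2 = 21341.5 km.
Circular speed at r₁: v₁ = √(μ/r₁) = √(3.986×10^5/7293) = 7.393 km/s.
On the transfer ellipse at r₁, v² = μ(2/r − 1/a) gives v_p = √[μ(2/r₁ − 1/a_t)] = 9.520 km/s.
First burn Δv₁ = |v_p − v₁| = 2.127 km/s.
At r₂, v₂ = √(μ/r₂) = 3.356 km/s.
Transfer-orbit speed at r₂: v_a = √[μ(2/r₂ − 1/a_t)] = 1.962 km/s.
Second burn Δv₂ = |v₂ − v_a| = 1.394 km/s.
Total Δv = Δv₁ + Δv₂ = 3.521 km/s.

Δv = 3.521 km/s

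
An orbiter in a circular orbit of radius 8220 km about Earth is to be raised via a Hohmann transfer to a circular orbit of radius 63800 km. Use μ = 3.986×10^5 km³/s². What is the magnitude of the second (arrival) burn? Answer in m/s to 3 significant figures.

Semi-major axis of the transfer orbit: a_t = (8220 + 63800)/2 = 36010 km.
On the circular orbit at r = 63800 km, v_c = √(μ/r) = 2.4995 km/s.
Vis-viva on the transfer ellipse at r = 63800 km gives v_t = √[μ(2/r − 1/a_t)] = 1.1942 km/s.
Δv₂ = |v_t − v_c| = |1.1942 − 2.4995| = 1.305 km/s.

Δv₂ = 1310 m/s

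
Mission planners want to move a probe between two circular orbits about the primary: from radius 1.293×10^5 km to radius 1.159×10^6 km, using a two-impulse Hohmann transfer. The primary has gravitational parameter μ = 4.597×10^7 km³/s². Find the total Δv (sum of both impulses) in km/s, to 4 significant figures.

Semi-major axis of the transfer orbit: a_t = (1.293×10^5 + 1.159×10^6)/2 = 6.4415×10^5 km.
At r₁ the circular-orbit speed is v₁ = √(μ/r₁) = 18.855 km/s.
On the transfer ellipse at r₁, vis-viva gives v_p = √[μ(2/r₁ − 1/a_t)] = 25.292 km/s.
First burn Δv₁ = |v_p − v₁| = 6.437 km/s.
At r₂, v₂ = √(μ/r₂) = 6.298 km/s.
Transfer-orbit speed at r₂: v_a = √[μ(2/r₂ − 1/a_t)] = 2.822 km/s.
Second burn Δv₂ = |v₂ − v_a| = 3.476 km/s.
Total Δv = Δv₁ + Δv₂ = 9.913 km/s.

Δv = 9.913 km/s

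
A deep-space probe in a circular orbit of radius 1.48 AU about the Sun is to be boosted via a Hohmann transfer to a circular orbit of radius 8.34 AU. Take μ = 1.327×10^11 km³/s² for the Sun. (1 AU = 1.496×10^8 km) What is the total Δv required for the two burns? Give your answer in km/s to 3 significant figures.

In km: r₁ = 1.48 × 1.496×10^8 = 2.21408×10^8 km; r₂ = 8.34 × 1.496×10^8 = 1.247664×10^9 km.
Semi-major axis of the transfer orbit: a_t = (2.21408×10^8 + 1.247664×10^9)/2 = 7.34536×10^8 km.
Circular speed at r₁: v₁ = √(μ/r₁) = √(1.327×10^11/2.21408×10^8) = 24.482 km/s.
On the transfer ellipse at r₁, v² = μ(2/r − 1/a) gives v_p = √[μ(2/r₁ − 1/a_t)] = 31.907 km/s.
First burn Δv₁ = |v_p − v₁| = 7.425 km/s.
At r₂, v₂ = √(μ/r₂) = 10.313 km/s.
Transfer-orbit speed at r₂: v_a = √[μ(2/r₂ − 1/a_t)] = 5.6621 km/s.
Second burn Δv₂ = |v₂ − v_a| = 4.651 km/s.
Total Δv = Δv₁ + Δv₂ = 12.08 km/s.

Δv = 12.1 km/s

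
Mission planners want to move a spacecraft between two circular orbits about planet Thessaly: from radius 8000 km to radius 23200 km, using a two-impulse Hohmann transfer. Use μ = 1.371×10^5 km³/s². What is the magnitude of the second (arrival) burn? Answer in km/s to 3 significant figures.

Semi-major axis of the transfer orbit: a_t = (8000 + 23200)/2 = 15600 km.
On the circular orbit at r = 23200 km, v_c = √(μ/r) = 2.4309 km/s.
Transfer-orbit speed at the same r (vis-viva, a = a_t): v_t = √[μ(2/r − 1/a_t)] = 1.7408 km/s.
Δv₂ = |v_t − v_c| = |1.7408 − 2.4309| = 0.6901 km/s.

Δv₂ = 0.690 km/s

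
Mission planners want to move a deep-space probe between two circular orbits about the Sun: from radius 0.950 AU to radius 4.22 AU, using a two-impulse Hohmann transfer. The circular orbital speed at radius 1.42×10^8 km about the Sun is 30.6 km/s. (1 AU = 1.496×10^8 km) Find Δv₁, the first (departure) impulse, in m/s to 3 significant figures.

Δv₁ = 8490 m/s

From the circular-orbit relation v² = μ/r at r = 1.42×10^8 km: μ = v²r = (30.6)² × 1.42×10^8 = 1.32963×10^11 km³/s².
In km: r₁ = 0.950 × 1.496×10^8 = 1.4212×10^8 km; r₂ = 4.22 × 1.496×10^8 = 6.31312×10^8 km.
Semi-major axis of the transfer orbit: a_t = (1.4212×10^8 + 6.31312×10^8)/2 = 3.86716×10^8 km.
On the circular orbit at r = 1.4212×10^8 km, v_c = √(μ/r) = 30.587 km/s.
Transfer-orbit speed at the same r (vis-viva, a = a_t): v_t = √[μ(2/r − 1/a_t)] = 39.081 km/s.
Δv₁ = |v_t − v_c| = |39.081 − 30.587| = 8.494 km/s.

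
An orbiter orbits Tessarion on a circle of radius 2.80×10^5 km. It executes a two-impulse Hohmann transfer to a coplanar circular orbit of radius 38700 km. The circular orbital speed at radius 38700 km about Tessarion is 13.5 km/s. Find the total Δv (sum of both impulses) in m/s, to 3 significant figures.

From the circular-orbit relation v² = μ/r at r = 38700 km: μ = v²r = (13.5)² × 38700 = 7.05308×10^6 km³/s².
Semi-major axis of the transfer orbit: a_t = (2.800×10^5 + 38700)/2 = 1.5935×10^5 km.
Circular speed at r₁: v₁ = √(μ/r₁) = √(7.05308×10^6/2.800×10^5) = 5.019 km/s.
Transfer-orbit speed at r₁ (v² = μ(2/r − 1/a)): v_a = √[μ(2/r₁ − 1/a_t)] = 2.473 km/s.
First burn Δv₁ = |v_a − v₁| = 2.546 km/s.
At r₂, v₂ = √(μ/r₂) = 13.500 km/s.
Transfer-orbit speed at r₂: v_p = √[μ(2/r₂ − 1/a_t)] = 17.895 km/s.
Second burn Δv₂ = |v₂ − v_p| = 4.395 km/s.
Δv = Δv₁ + Δv₂ = 2.546 + 4.395 = 6.941 km/s.

Δv = 6940 m/s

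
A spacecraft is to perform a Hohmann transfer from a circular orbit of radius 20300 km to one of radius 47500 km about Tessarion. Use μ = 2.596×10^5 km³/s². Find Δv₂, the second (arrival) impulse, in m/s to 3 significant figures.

Δv₂ = 529 m/s

Transfer-ellipse semi-major axis a_t = (r₁ + r₂)/2 = (20300 + 47500)/2 = 33900 km.
On the circular orbit at r = 47500 km, v_c = √(μ/r) = 2.3378 km/s.
Transfer-orbit speed at the same r (vis-viva, a = a_t): v_t = √[μ(2/r − 1/a_t)] = 1.8091 km/s.
Δv₂ = |v_t − v_c| = |1.8091 − 2.3378| = 0.5287 km/s.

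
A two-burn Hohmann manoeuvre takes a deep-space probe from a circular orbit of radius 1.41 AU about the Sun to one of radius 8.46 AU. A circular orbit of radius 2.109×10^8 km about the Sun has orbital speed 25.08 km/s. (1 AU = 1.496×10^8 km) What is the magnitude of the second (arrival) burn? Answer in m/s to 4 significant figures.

From the circular-orbit relation v² = μ/r at r = 2.109×10^8 km: μ = v²r = (25.08)² × 2.109×10^8 = 1.32657×10^11 km³/s².
In km: r₁ = 1.41 × 1.496×10^8 = 2.10936×10^8 km; r₂ = 8.46 × 1.496×10^8 = 1.265616×10^9 km.
Transfer-ellipse semi-major axis a_t = (r₁ + r₂)/2 = (2.10936×10^8 + 1.265616×10^9)/2 = 7.38276×10^8 km.
On the circular orbit at r = 1.265616×10^9 km, v_c = √(μ/r) = 10.238 km/s.
Transfer-orbit speed at the same r (vis-viva, a = a_t): v_t = √[μ(2/r − 1/a_t)] = 5.4724 km/s.
Δv₂ = |v_t − v_c| = |5.4724 − 10.238| = 4.766 km/s.

Δv₂ = 4766 m/s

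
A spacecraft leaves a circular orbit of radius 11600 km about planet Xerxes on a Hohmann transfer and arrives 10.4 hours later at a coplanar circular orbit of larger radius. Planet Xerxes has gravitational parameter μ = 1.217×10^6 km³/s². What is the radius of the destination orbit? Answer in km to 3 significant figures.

r₂ = 99800 km

Transfer time t = 10.4 hours = 37440 s, and t = π√(a_t³/μ).
So a_t = (μ t²/π²)^(1/3) = (1.217×10^6 × (37440)² / π²)^(1/3) = 55704 km.
Since a_t = (r₁ + r₂)/2, r₂ = 2a_t − r₁ = 2×55704 − 11600 = 99808 km.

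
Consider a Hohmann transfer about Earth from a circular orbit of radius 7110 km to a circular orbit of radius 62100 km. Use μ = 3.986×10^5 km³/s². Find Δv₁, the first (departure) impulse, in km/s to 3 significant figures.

Transfer-ellipse semi-major axis a_t = (r₁ + r₂)/2 = (7110 + 62100)/2 = 34605 km.
Circular speed at r = 7110 km: v_c = √(μ/r) = 7.487 km/s.
Transfer-orbit speed at the same r (vis-viva, a = a_t): v_t = √[μ(2/r − 1/a_t)] = 10.03 km/s.
Δv₁ = |v_t − v_c| = |10.03 − 7.487| = 2.543 km/s.

Δv₁ = 2.54 km/s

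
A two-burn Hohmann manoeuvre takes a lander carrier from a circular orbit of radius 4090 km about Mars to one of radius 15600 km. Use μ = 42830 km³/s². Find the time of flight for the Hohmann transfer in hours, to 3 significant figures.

t = 4.12 hours

The Hohmann ellipse has a_t = (r₁ + r₂)/2 = 9845 km.
By Kepler's third law the transfer-orbit period is T = 2π√(a_t³/μ), so t = T/2 = 14830 s.
Converting: 14830 s ÷ 3600 s/hour = 4.12 hours.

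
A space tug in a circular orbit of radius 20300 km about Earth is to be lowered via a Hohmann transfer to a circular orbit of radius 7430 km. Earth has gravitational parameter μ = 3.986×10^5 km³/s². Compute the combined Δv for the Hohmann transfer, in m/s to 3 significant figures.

Δv = 2730 m/s

The Hohmann ellipse has a_t = (r₁ + r₂)/2 = 13865 km.
At r₁ the circular-orbit speed is v₁ = √(μ/r₁) = 4.4312 km/s.
On the transfer ellipse at r₁, v² = μ(2/r − 1/a) gives v_a = √[μ(2/r₁ − 1/a_t)] = 3.2438 km/s.
First burn Δv₁ = |v_a − v₁| = 1.1874 km/s.
Circular speed at r₂: v₂ = √(μ/r₂) = 7.3244 km/s.
Transfer-orbit speed at r₂: v_p = √[μ(2/r₂ − 1/a_t)] = 8.8626 km/s.
Second burn Δv₂ = |v₂ − v_p| = 1.5382 km/s.
Total Δv = Δv₁ + Δv₂ = 2.726 km/s.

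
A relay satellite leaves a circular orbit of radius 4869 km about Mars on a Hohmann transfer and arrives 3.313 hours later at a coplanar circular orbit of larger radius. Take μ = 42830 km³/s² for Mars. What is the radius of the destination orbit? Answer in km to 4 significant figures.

r₂ = 12160 km

Transfer time t = 3.313 hours = 11926.8 s, and t = π√(a_t³/μ).
So a_t = (μ t²/π²)^(1/3) = (42830 × (11926.8)² / π²)^(1/3) = 8514.6 km.
Since a_t = (r₁ + r₂)/2, r₂ = 2a_t − r₁ = 2×8514.6 − 4869 = 12160.2 km.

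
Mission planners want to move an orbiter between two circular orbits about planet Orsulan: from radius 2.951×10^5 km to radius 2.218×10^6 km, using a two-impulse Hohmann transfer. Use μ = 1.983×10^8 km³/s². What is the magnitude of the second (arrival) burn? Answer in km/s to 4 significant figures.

Δv₂ = 4.873 km/s

Transfer-ellipse semi-major axis a_t = (r₁ + r₂)/2 = (2.951×10^5 + 2.218×10^6)/2 = 1.25655×10^6 km.
Circular speed at r = 2.218×10^6 km: v_c = √(μ/r) = 9.455 km/s.
Vis-viva on the transfer ellipse at r = 2.218×10^6 km gives v_t = √[μ(2/r − 1/a_t)] = 4.582 km/s.
Δv₂ = |v_t − v_c| = |4.582 − 9.455| = 4.873 km/s.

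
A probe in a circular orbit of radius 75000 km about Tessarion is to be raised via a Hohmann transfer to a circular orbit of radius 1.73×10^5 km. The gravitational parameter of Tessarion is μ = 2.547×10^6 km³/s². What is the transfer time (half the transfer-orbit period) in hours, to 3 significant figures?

The Hohmann ellipse has a_t = (r₁ + r₂)/2 = 1.240×10^5 km.
Transfer time t = π√(a_t³/μ) = π√((1.240×10^5)³ / 2.547×10^6) = 85950 s.
Converting: 85950 s ÷ 3600 s/hour = 23.9 hours.

t = 23.9 hours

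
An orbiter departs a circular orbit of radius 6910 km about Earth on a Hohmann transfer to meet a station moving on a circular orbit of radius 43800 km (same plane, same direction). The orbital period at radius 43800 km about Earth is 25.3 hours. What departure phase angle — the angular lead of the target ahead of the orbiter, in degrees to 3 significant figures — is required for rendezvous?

From Kepler's third law T² = 4π²r³/μ at r = 43800 km, T = 25.3 hours = 25.3 × 3600 s = 91080 s: μ = 4π²r³/T² = 3.99886×10^5 km³/s².
Semi-major axis of the transfer orbit: a_t = (6910 + 43800)/2 = 25355 km.
The half-period of the transfer ellipse is t = π√(a_t³/μ) = 20058 s.
Target angular speed ω₂ = √(μ/r₂³) = 6.8985×10^-5 rad/s.
Angle swept by the target during transfer: ω₂·t = 1.3837 rad = 79.28°.
The orbiter traverses 180° on the transfer ellipse, so the target must lead by 180° − 79.28° = 101°.

φ = 101°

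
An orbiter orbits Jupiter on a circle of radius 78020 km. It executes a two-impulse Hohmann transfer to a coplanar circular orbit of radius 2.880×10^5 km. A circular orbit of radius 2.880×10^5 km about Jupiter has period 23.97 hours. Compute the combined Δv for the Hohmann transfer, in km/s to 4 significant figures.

From Kepler's third law T² = 4π²r³/μ at r = 2.880×10^5 km, T = 23.97 hours = 23.97 × 3600 s = 86292 s: μ = 4π²r³/T² = 1.26647×10^8 km³/s².
Transfer-ellipse semi-major axis a_t = (r₁ + r₂)/2 = (78020 + 2.880×10^5)/2 = 1.8301×10^5 km.
At r₁ the circular-orbit speed is v₁ = √(μ/r₁) = 40.29 km/s.
Transfer-orbit speed at r₁ (vis-viva): v_p = √[μ(2/r₁ − 1/a_t)] = 50.54 km/s.
First burn Δv₁ = |v_p − v₁| = 10.25 km/s.
At r₂, v₂ = √(μ/r₂) = 20.970 km/s.
Transfer-orbit speed at r₂: v_a = √[μ(2/r₂ − 1/a_t)] = 13.692 km/s.
Second burn Δv₂ = |v₂ − v_a| = 7.278 km/s.
Δv = Δv₁ + Δv₂ = 10.25 + 7.278 = 17.53 km/s.

Δv = 17.53 km/s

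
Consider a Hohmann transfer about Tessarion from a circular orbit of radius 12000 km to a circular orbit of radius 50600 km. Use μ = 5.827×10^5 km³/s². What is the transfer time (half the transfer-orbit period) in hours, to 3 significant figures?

t = 6.33 hours

The Hohmann ellipse has a_t = (r₁ + r₂)/2 = 31300 km.
Half the transfer-orbit period gives t = π√(a_t³/μ) = 22790 s.
Converting: 22790 s ÷ 3600 s/hour = 6.33 hours.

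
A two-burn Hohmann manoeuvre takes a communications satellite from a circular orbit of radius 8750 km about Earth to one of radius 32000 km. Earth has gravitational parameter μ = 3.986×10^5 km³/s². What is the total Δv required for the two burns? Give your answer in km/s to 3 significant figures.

The Hohmann ellipse has a_t = (r₁ + r₂)/2 = 20375 km.
Circular speed at r₁: v₁ = √(μ/r₁) = √(3.986×10^5/8750) = 6.7494 km/s.
Transfer-orbit speed at r₁ (vis-viva): v_p = √[μ(2/r₁ − 1/a_t)] = 8.4585 km/s.
First burn Δv₁ = |v_p − v₁| = 1.7091 km/s.
At r₂, v₂ = √(μ/r₂) = 3.52934 km/s.
Transfer-orbit speed at r₂: v_a = √[μ(2/r₂ − 1/a_t)] = 2.31286 km/s.
Second burn Δv₂ = |v₂ − v_a| = 1.2165 km/s.
Δv = Δv₁ + Δv₂ = 1.7091 + 1.2165 = 2.926 km/s.

Δv = 2.93 km/s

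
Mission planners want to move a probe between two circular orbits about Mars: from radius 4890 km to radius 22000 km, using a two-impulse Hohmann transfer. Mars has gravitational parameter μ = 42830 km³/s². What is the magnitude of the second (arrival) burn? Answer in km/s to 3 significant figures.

Semi-major axis of the transfer orbit: a_t = (4890 + 22000)/2 = 13445 km.
On the circular orbit at r = 22000 km, v_c = √(μ/r) = 1.3953 km/s.
Vis-viva on the transfer ellipse at r = 22000 km gives v_t = √[μ(2/r − 1/a_t)] = 0.84147 km/s.
Δv₂ = |v_t − v_c| = |0.84147 − 1.3953| = 0.5538 km/s.

Δv₂ = 0.554 km/s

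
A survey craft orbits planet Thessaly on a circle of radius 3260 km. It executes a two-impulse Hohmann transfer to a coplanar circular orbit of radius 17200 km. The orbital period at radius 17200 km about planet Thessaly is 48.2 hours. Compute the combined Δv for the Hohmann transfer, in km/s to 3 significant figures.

Δv = 0.696 km/s

From Kepler's third law T² = 4π²r³/μ at r = 17200 km, T = 48.2 hours = 48.2 × 3600 s = 1.7352×10^5 s: μ = 4π²r³/T² = 6671.85 km³/s².
Transfer-ellipse semi-major axis a_t = (r₁ + r₂)/2 = (3260 + 17200)/2 = 10230 km.
Circular speed at r₁: v₁ = √(μ/r₁) = √(6671.85/3260) = 1.4306 km/s.
Transfer-orbit speed at r₁ (vis-viva): v_p = √[μ(2/r₁ − 1/a_t)] = 1.8550 km/s.
First burn Δv₁ = |v_p − v₁| = 0.4244 km/s.
At r₂, v₂ = √(μ/r₂) = 0.6228 km/s.
Transfer-orbit speed at r₂: v_a = √[μ(2/r₂ − 1/a_t)] = 0.3516 km/s.
Second burn Δv₂ = |v₂ − v_a| = 0.2712 km/s.
Δv = Δv₁ + Δv₂ = 0.4244 + 0.2712 = 0.6956 km/s.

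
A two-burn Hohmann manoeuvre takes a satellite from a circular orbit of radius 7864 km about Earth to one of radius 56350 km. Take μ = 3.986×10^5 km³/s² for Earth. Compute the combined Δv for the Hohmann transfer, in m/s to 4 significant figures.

Δv = 3656 m/s

The Hohmann ellipse has a_t = (r₁ + r₂)/2 = 32107 km.
At r₁ the circular-orbit speed is v₁ = √(μ/r₁) = 7.1195 km/s.
On the transfer ellipse at r₁, vis-viva equation gives v_p = √[μ(2/r₁ − 1/a_t)] = 9.4318 km/s.
First burn Δv₁ = |v_p − v₁| = 2.3123 km/s.
Circular speed at r₂: v₂ = √(μ/r₂) = 2.65963 km/s.
Transfer-orbit speed at r₂: v_a = √[μ(2/r₂ − 1/a_t)] = 1.31627 km/s.
Second burn Δv₂ = |v₂ − v_a| = 1.3434 km/s.
Δv = Δv₁ + Δv₂ = 2.3123 + 1.3434 = 3.656 km/s.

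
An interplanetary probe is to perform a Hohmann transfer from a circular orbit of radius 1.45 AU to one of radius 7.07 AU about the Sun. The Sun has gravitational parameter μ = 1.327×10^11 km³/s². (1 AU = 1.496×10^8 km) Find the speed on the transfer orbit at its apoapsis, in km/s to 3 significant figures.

In km: r₁ = 1.45 × 1.496×10^8 = 2.1692×10^8 km; r₂ = 7.07 × 1.496×10^8 = 1.057672×10^9 km.
The Hohmann ellipse has a_t = (r₁ + r₂)/2 = 6.37296×10^8 km.
At apoapsis, r = 1.057672×10^9 km.
Applying v² = μ(2/r − 1/a_t): v = 6.535 km/s.

v = 6.53 km/s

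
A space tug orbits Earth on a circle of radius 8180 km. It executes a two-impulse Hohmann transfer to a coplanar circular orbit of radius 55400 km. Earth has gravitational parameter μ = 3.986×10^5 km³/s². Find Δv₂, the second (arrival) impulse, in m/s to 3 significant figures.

Δv₂ = 1320 m/s

Semi-major axis of the transfer orbit: a_t = (8180 + 55400)/2 = 31790 km.
On the circular orbit at r = 55400 km, v_c = √(μ/r) = 2.6823 km/s.
Transfer-orbit speed at the same r (vis-viva, a = a_t): v_t = √[μ(2/r − 1/a_t)] = 1.3606 km/s.
Δv₂ = |v_t − v_c| = |1.3606 − 2.6823| = 1.322 km/s.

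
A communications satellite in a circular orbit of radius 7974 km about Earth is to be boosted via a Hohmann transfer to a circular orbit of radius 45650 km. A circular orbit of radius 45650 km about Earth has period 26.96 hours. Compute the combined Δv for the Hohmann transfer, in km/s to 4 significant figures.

Δv = 3.499 km/s

From Kepler's third law T² = 4π²r³/μ at r = 45650 km, T = 26.96 hours = 26.96 × 3600 s = 97056 s: μ = 4π²r³/T² = 3.98692×10^5 km³/s².
Transfer-ellipse semi-major axis a_t = (r₁ + r₂)/2 = (7974 + 45650)/2 = 26812 km.
At r₁ the circular-orbit speed is v₁ = √(μ/r₁) = 7.071 km/s.
On the transfer ellipse at r₁, v² = μ(2/r − 1/a) gives v_p = √[μ(2/r₁ − 1/a_t)] = 9.226 km/s.
First burn Δv₁ = |v_p − v₁| = 2.155 km/s.
Circular speed at r₂: v₂ = √(μ/r₂) = 2.9553 km/s.
Transfer-orbit speed at r₂: v_a = √[μ(2/r₂ − 1/a_t)] = 1.6117 km/s.
Second burn Δv₂ = |v₂ − v_a| = 1.344 km/s.
Total Δv = Δv₁ + Δv₂ = 3.499 km/s.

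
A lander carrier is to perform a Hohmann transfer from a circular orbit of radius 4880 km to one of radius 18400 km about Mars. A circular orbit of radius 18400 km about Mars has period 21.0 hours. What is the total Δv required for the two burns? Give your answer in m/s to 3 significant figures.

Δv = 1300 m/s

From Kepler's third law T² = 4π²r³/μ at r = 18400 km, T = 21.0 hours = 21.0 × 3600 s = 75600 s: μ = 4π²r³/T² = 43029.8 km³/s².
Semi-major axis of the transfer orbit: a_t = (4880 + 18400)/2 = 11640 km.
At r₁ the circular-orbit speed is v₁ = √(μ/r₁) = 2.969 km/s.
On the transfer ellipse at r₁, vis-viva gives v_p = √[μ(2/r₁ − 1/a_t)] = 3.733 km/s.
First burn Δv₁ = |v_p − v₁| = 0.7640 km/s.
Circular speed at r₂: v₂ = √(μ/r₂) = 1.52924 km/s.
Transfer-orbit speed at r₂: v_a = √[μ(2/r₂ − 1/a_t)] = 0.990169 km/s.
Second burn Δv₂ = |v₂ − v_a| = 0.5391 km/s.
Total Δv = Δv₁ + Δv₂ = 1.303 km/s.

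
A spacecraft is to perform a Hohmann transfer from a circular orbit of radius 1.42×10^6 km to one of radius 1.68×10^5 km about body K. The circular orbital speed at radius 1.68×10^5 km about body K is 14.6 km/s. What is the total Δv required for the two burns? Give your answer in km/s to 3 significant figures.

Δv = 7.64 km/s

From the circular-orbit relation v² = μ/r at r = 1.68×10^5 km: μ = v²r = (14.6)² × 1.68×10^5 = 3.58109×10^7 km³/s².
Transfer-ellipse semi-major axis a_t = (r₁ + r₂)/2 = (1.420×10^6 + 1.680×10^5)/2 = 7.940×10^5 km.
Circular speed at r₁: v₁ = √(μ/r₁) = √(3.58109×10^7/1.420×10^6) = 5.022 km/s.
Transfer-orbit speed at r₁ (vis-viva equation): v_a = √[μ(2/r₁ − 1/a_t)] = 2.310 km/s.
First burn Δv₁ = |v_a − v₁| = 2.712 km/s.
Circular speed at r₂: v₂ = √(μ/r₂) = 14.600 km/s.
Transfer-orbit speed at r₂: v_p = √[μ(2/r₂ − 1/a_t)] = 19.525 km/s.
Second burn Δv₂ = |v₂ − v_p| = 4.925 km/s.
Δv = Δv₁ + Δv₂ = 2.712 + 4.925 = 7.637 km/s.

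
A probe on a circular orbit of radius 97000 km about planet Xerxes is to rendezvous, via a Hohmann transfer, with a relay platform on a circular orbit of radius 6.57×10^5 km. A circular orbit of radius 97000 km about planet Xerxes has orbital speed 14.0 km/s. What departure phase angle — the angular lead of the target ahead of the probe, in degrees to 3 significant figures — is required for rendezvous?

φ = 102°

From the circular-orbit relation v² = μ/r at r = 97000 km: μ = v²r = (14.0)² × 97000 = 1.90120×10^7 km³/s².
Transfer-ellipse semi-major axis a_t = (r₁ + r₂)/2 = (97000 + 6.570×10^5)/2 = 3.770×10^5 km.
The half-period of the transfer ellipse is t = π√(a_t³/μ) = 1.6678×10^5 s.
The target's mean motion on its circular orbit is ω₂ = √(μ/r₂³) = 8.1878×10^-6 rad/s.
Angle swept by the target during transfer: ω₂·t = 1.3656 rad = 78.24°.
The probe traverses 180° on the transfer ellipse, so the target must lead by 180° − 78.24° = 102°.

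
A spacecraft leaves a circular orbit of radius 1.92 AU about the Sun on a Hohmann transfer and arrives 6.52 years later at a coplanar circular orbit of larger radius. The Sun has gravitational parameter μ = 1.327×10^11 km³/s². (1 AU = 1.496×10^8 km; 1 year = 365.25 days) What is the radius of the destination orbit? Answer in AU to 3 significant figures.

r₂ = 9.16 AU

In km: r₁ = 1.92 × 1.496×10^8 = 2.87232×10^8 km.
Transfer time t = 6.52 years × 365.25 × 86400 s = 2.05755552×10^8 s, and t = π√(a_t³/μ).
So a_t = (μ t²/π²)^(1/3) = (1.327×10^11 × (2.05755552×10^8)² / π²)^(1/3) = 8.2875×10^8 km.
Since a_t = (r₁ + r₂)/2, r₂ = 2a_t − r₁ = 2×8.2875×10^8 − 2.87232×10^8 = 1.370268×10^9 km.
In AU: r₂ = 1.370268×10^9 / 1.496×10^8 = 9.16 AU.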